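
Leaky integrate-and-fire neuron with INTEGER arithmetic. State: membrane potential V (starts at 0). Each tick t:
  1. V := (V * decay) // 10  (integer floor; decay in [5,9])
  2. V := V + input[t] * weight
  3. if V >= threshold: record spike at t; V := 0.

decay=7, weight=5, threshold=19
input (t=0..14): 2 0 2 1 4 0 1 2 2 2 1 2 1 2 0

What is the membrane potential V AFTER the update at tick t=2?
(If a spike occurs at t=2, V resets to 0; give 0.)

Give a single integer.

t=0: input=2 -> V=10
t=1: input=0 -> V=7
t=2: input=2 -> V=14
t=3: input=1 -> V=14
t=4: input=4 -> V=0 FIRE
t=5: input=0 -> V=0
t=6: input=1 -> V=5
t=7: input=2 -> V=13
t=8: input=2 -> V=0 FIRE
t=9: input=2 -> V=10
t=10: input=1 -> V=12
t=11: input=2 -> V=18
t=12: input=1 -> V=17
t=13: input=2 -> V=0 FIRE
t=14: input=0 -> V=0

Answer: 14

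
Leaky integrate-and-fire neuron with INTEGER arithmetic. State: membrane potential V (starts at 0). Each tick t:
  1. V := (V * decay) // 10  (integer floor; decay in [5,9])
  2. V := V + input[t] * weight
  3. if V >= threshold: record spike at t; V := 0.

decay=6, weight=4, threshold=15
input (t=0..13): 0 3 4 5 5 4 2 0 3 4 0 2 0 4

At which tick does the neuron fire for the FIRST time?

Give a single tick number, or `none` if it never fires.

t=0: input=0 -> V=0
t=1: input=3 -> V=12
t=2: input=4 -> V=0 FIRE
t=3: input=5 -> V=0 FIRE
t=4: input=5 -> V=0 FIRE
t=5: input=4 -> V=0 FIRE
t=6: input=2 -> V=8
t=7: input=0 -> V=4
t=8: input=3 -> V=14
t=9: input=4 -> V=0 FIRE
t=10: input=0 -> V=0
t=11: input=2 -> V=8
t=12: input=0 -> V=4
t=13: input=4 -> V=0 FIRE

Answer: 2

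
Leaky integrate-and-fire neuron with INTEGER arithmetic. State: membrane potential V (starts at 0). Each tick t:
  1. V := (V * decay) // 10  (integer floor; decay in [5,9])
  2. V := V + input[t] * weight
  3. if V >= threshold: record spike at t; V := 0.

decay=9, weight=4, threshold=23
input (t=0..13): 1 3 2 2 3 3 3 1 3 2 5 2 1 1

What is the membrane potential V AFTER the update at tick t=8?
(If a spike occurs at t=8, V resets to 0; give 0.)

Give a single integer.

Answer: 15

Derivation:
t=0: input=1 -> V=4
t=1: input=3 -> V=15
t=2: input=2 -> V=21
t=3: input=2 -> V=0 FIRE
t=4: input=3 -> V=12
t=5: input=3 -> V=22
t=6: input=3 -> V=0 FIRE
t=7: input=1 -> V=4
t=8: input=3 -> V=15
t=9: input=2 -> V=21
t=10: input=5 -> V=0 FIRE
t=11: input=2 -> V=8
t=12: input=1 -> V=11
t=13: input=1 -> V=13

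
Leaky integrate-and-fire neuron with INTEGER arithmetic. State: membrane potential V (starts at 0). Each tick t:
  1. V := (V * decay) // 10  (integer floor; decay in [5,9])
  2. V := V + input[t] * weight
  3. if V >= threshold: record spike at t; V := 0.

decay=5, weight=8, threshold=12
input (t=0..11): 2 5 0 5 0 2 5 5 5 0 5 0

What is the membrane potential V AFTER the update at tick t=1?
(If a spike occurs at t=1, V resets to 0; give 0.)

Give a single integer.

t=0: input=2 -> V=0 FIRE
t=1: input=5 -> V=0 FIRE
t=2: input=0 -> V=0
t=3: input=5 -> V=0 FIRE
t=4: input=0 -> V=0
t=5: input=2 -> V=0 FIRE
t=6: input=5 -> V=0 FIRE
t=7: input=5 -> V=0 FIRE
t=8: input=5 -> V=0 FIRE
t=9: input=0 -> V=0
t=10: input=5 -> V=0 FIRE
t=11: input=0 -> V=0

Answer: 0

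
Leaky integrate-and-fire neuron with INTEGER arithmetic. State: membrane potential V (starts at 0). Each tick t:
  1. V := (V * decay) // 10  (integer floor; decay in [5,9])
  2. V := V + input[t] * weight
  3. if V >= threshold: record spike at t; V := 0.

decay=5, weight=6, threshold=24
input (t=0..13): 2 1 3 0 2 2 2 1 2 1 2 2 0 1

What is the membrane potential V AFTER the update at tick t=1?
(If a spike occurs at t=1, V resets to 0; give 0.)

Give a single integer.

t=0: input=2 -> V=12
t=1: input=1 -> V=12
t=2: input=3 -> V=0 FIRE
t=3: input=0 -> V=0
t=4: input=2 -> V=12
t=5: input=2 -> V=18
t=6: input=2 -> V=21
t=7: input=1 -> V=16
t=8: input=2 -> V=20
t=9: input=1 -> V=16
t=10: input=2 -> V=20
t=11: input=2 -> V=22
t=12: input=0 -> V=11
t=13: input=1 -> V=11

Answer: 12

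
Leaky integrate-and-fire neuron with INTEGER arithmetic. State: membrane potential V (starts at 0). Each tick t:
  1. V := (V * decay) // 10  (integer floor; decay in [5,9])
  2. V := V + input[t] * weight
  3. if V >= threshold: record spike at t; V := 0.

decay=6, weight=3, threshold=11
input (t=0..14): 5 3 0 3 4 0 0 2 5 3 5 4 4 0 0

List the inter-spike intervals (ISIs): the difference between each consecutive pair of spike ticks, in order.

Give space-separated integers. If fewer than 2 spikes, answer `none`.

t=0: input=5 -> V=0 FIRE
t=1: input=3 -> V=9
t=2: input=0 -> V=5
t=3: input=3 -> V=0 FIRE
t=4: input=4 -> V=0 FIRE
t=5: input=0 -> V=0
t=6: input=0 -> V=0
t=7: input=2 -> V=6
t=8: input=5 -> V=0 FIRE
t=9: input=3 -> V=9
t=10: input=5 -> V=0 FIRE
t=11: input=4 -> V=0 FIRE
t=12: input=4 -> V=0 FIRE
t=13: input=0 -> V=0
t=14: input=0 -> V=0

Answer: 3 1 4 2 1 1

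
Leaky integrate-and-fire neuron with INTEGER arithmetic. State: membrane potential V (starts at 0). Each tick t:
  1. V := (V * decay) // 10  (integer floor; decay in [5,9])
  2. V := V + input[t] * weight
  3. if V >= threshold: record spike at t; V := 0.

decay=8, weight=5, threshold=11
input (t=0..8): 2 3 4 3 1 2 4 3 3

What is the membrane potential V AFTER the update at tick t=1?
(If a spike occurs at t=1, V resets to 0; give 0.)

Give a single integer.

Answer: 0

Derivation:
t=0: input=2 -> V=10
t=1: input=3 -> V=0 FIRE
t=2: input=4 -> V=0 FIRE
t=3: input=3 -> V=0 FIRE
t=4: input=1 -> V=5
t=5: input=2 -> V=0 FIRE
t=6: input=4 -> V=0 FIRE
t=7: input=3 -> V=0 FIRE
t=8: input=3 -> V=0 FIRE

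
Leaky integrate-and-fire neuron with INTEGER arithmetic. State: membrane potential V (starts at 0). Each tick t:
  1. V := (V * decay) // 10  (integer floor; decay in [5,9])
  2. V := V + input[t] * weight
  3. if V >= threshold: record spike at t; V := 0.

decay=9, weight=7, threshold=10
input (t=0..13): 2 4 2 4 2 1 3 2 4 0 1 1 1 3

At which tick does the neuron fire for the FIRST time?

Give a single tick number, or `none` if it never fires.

t=0: input=2 -> V=0 FIRE
t=1: input=4 -> V=0 FIRE
t=2: input=2 -> V=0 FIRE
t=3: input=4 -> V=0 FIRE
t=4: input=2 -> V=0 FIRE
t=5: input=1 -> V=7
t=6: input=3 -> V=0 FIRE
t=7: input=2 -> V=0 FIRE
t=8: input=4 -> V=0 FIRE
t=9: input=0 -> V=0
t=10: input=1 -> V=7
t=11: input=1 -> V=0 FIRE
t=12: input=1 -> V=7
t=13: input=3 -> V=0 FIRE

Answer: 0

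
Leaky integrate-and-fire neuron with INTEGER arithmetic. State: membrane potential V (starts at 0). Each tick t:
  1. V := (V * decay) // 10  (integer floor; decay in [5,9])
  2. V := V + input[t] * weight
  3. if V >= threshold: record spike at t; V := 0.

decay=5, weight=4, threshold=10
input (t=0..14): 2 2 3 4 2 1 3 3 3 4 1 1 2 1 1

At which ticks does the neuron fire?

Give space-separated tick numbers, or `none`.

Answer: 1 2 3 6 7 8 9 12

Derivation:
t=0: input=2 -> V=8
t=1: input=2 -> V=0 FIRE
t=2: input=3 -> V=0 FIRE
t=3: input=4 -> V=0 FIRE
t=4: input=2 -> V=8
t=5: input=1 -> V=8
t=6: input=3 -> V=0 FIRE
t=7: input=3 -> V=0 FIRE
t=8: input=3 -> V=0 FIRE
t=9: input=4 -> V=0 FIRE
t=10: input=1 -> V=4
t=11: input=1 -> V=6
t=12: input=2 -> V=0 FIRE
t=13: input=1 -> V=4
t=14: input=1 -> V=6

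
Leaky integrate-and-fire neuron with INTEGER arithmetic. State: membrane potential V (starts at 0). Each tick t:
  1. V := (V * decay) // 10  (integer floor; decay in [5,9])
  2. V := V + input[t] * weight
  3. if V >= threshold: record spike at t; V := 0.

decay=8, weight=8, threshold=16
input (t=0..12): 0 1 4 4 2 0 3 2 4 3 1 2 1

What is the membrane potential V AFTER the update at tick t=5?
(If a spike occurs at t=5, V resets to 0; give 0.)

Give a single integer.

Answer: 0

Derivation:
t=0: input=0 -> V=0
t=1: input=1 -> V=8
t=2: input=4 -> V=0 FIRE
t=3: input=4 -> V=0 FIRE
t=4: input=2 -> V=0 FIRE
t=5: input=0 -> V=0
t=6: input=3 -> V=0 FIRE
t=7: input=2 -> V=0 FIRE
t=8: input=4 -> V=0 FIRE
t=9: input=3 -> V=0 FIRE
t=10: input=1 -> V=8
t=11: input=2 -> V=0 FIRE
t=12: input=1 -> V=8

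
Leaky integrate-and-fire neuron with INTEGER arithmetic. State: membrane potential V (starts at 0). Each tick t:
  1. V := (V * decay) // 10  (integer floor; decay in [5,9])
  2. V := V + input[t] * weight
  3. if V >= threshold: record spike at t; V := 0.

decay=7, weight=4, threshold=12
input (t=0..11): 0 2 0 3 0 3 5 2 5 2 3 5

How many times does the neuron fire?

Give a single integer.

Answer: 6

Derivation:
t=0: input=0 -> V=0
t=1: input=2 -> V=8
t=2: input=0 -> V=5
t=3: input=3 -> V=0 FIRE
t=4: input=0 -> V=0
t=5: input=3 -> V=0 FIRE
t=6: input=5 -> V=0 FIRE
t=7: input=2 -> V=8
t=8: input=5 -> V=0 FIRE
t=9: input=2 -> V=8
t=10: input=3 -> V=0 FIRE
t=11: input=5 -> V=0 FIRE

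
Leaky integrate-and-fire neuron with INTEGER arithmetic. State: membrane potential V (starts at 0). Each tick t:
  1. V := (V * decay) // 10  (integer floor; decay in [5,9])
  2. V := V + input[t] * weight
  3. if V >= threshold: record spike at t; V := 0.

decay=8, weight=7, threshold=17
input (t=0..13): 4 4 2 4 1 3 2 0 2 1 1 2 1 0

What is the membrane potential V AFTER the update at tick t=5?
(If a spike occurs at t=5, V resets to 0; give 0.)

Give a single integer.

t=0: input=4 -> V=0 FIRE
t=1: input=4 -> V=0 FIRE
t=2: input=2 -> V=14
t=3: input=4 -> V=0 FIRE
t=4: input=1 -> V=7
t=5: input=3 -> V=0 FIRE
t=6: input=2 -> V=14
t=7: input=0 -> V=11
t=8: input=2 -> V=0 FIRE
t=9: input=1 -> V=7
t=10: input=1 -> V=12
t=11: input=2 -> V=0 FIRE
t=12: input=1 -> V=7
t=13: input=0 -> V=5

Answer: 0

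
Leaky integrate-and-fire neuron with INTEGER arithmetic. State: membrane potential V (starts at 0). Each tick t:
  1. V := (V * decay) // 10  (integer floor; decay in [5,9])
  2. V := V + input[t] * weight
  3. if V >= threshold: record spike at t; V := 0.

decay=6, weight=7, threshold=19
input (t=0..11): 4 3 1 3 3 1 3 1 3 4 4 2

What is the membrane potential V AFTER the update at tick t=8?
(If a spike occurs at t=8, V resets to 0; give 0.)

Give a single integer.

t=0: input=4 -> V=0 FIRE
t=1: input=3 -> V=0 FIRE
t=2: input=1 -> V=7
t=3: input=3 -> V=0 FIRE
t=4: input=3 -> V=0 FIRE
t=5: input=1 -> V=7
t=6: input=3 -> V=0 FIRE
t=7: input=1 -> V=7
t=8: input=3 -> V=0 FIRE
t=9: input=4 -> V=0 FIRE
t=10: input=4 -> V=0 FIRE
t=11: input=2 -> V=14

Answer: 0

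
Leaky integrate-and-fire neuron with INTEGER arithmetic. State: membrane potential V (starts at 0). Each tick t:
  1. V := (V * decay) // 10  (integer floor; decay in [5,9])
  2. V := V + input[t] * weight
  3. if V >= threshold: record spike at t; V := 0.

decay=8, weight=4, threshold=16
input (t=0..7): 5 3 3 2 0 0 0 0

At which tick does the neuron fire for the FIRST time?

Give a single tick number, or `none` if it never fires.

t=0: input=5 -> V=0 FIRE
t=1: input=3 -> V=12
t=2: input=3 -> V=0 FIRE
t=3: input=2 -> V=8
t=4: input=0 -> V=6
t=5: input=0 -> V=4
t=6: input=0 -> V=3
t=7: input=0 -> V=2

Answer: 0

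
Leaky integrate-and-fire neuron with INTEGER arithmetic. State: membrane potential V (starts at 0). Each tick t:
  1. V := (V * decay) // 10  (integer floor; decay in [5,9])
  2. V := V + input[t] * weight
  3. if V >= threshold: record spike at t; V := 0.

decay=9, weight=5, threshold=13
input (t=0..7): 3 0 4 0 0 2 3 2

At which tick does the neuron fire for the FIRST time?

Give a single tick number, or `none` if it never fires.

t=0: input=3 -> V=0 FIRE
t=1: input=0 -> V=0
t=2: input=4 -> V=0 FIRE
t=3: input=0 -> V=0
t=4: input=0 -> V=0
t=5: input=2 -> V=10
t=6: input=3 -> V=0 FIRE
t=7: input=2 -> V=10

Answer: 0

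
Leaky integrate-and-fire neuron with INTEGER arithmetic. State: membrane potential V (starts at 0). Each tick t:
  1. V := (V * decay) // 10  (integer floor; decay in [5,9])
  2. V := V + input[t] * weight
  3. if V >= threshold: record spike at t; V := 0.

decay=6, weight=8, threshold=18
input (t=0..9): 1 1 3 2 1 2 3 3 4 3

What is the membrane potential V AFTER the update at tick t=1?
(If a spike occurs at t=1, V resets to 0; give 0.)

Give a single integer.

Answer: 12

Derivation:
t=0: input=1 -> V=8
t=1: input=1 -> V=12
t=2: input=3 -> V=0 FIRE
t=3: input=2 -> V=16
t=4: input=1 -> V=17
t=5: input=2 -> V=0 FIRE
t=6: input=3 -> V=0 FIRE
t=7: input=3 -> V=0 FIRE
t=8: input=4 -> V=0 FIRE
t=9: input=3 -> V=0 FIRE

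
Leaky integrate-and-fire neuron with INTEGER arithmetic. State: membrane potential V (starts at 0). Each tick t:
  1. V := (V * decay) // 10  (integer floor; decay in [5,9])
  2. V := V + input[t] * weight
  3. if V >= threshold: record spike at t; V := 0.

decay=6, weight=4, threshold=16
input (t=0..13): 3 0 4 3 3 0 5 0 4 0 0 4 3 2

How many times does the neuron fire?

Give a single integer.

Answer: 5

Derivation:
t=0: input=3 -> V=12
t=1: input=0 -> V=7
t=2: input=4 -> V=0 FIRE
t=3: input=3 -> V=12
t=4: input=3 -> V=0 FIRE
t=5: input=0 -> V=0
t=6: input=5 -> V=0 FIRE
t=7: input=0 -> V=0
t=8: input=4 -> V=0 FIRE
t=9: input=0 -> V=0
t=10: input=0 -> V=0
t=11: input=4 -> V=0 FIRE
t=12: input=3 -> V=12
t=13: input=2 -> V=15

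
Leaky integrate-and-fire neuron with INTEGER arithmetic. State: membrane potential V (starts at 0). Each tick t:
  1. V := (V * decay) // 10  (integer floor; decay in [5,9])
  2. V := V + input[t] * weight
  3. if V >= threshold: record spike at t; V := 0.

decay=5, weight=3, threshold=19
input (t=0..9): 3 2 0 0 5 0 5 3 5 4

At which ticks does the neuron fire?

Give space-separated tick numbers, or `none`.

Answer: 6 8

Derivation:
t=0: input=3 -> V=9
t=1: input=2 -> V=10
t=2: input=0 -> V=5
t=3: input=0 -> V=2
t=4: input=5 -> V=16
t=5: input=0 -> V=8
t=6: input=5 -> V=0 FIRE
t=7: input=3 -> V=9
t=8: input=5 -> V=0 FIRE
t=9: input=4 -> V=12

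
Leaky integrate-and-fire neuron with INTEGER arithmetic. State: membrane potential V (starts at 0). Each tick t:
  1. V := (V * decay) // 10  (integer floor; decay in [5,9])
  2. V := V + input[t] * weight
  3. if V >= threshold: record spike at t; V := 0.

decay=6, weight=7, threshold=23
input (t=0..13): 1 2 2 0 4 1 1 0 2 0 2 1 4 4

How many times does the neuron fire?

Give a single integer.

t=0: input=1 -> V=7
t=1: input=2 -> V=18
t=2: input=2 -> V=0 FIRE
t=3: input=0 -> V=0
t=4: input=4 -> V=0 FIRE
t=5: input=1 -> V=7
t=6: input=1 -> V=11
t=7: input=0 -> V=6
t=8: input=2 -> V=17
t=9: input=0 -> V=10
t=10: input=2 -> V=20
t=11: input=1 -> V=19
t=12: input=4 -> V=0 FIRE
t=13: input=4 -> V=0 FIRE

Answer: 4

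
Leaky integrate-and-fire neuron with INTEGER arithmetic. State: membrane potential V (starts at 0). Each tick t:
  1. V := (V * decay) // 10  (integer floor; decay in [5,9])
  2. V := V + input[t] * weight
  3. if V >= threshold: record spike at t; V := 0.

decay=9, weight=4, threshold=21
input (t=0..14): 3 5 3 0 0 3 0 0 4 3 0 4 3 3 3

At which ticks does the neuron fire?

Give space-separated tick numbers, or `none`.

t=0: input=3 -> V=12
t=1: input=5 -> V=0 FIRE
t=2: input=3 -> V=12
t=3: input=0 -> V=10
t=4: input=0 -> V=9
t=5: input=3 -> V=20
t=6: input=0 -> V=18
t=7: input=0 -> V=16
t=8: input=4 -> V=0 FIRE
t=9: input=3 -> V=12
t=10: input=0 -> V=10
t=11: input=4 -> V=0 FIRE
t=12: input=3 -> V=12
t=13: input=3 -> V=0 FIRE
t=14: input=3 -> V=12

Answer: 1 8 11 13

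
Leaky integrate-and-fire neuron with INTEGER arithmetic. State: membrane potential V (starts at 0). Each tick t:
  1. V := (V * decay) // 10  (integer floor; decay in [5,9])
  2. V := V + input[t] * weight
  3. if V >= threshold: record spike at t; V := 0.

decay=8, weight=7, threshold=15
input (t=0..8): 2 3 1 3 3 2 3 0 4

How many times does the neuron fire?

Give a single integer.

Answer: 5

Derivation:
t=0: input=2 -> V=14
t=1: input=3 -> V=0 FIRE
t=2: input=1 -> V=7
t=3: input=3 -> V=0 FIRE
t=4: input=3 -> V=0 FIRE
t=5: input=2 -> V=14
t=6: input=3 -> V=0 FIRE
t=7: input=0 -> V=0
t=8: input=4 -> V=0 FIRE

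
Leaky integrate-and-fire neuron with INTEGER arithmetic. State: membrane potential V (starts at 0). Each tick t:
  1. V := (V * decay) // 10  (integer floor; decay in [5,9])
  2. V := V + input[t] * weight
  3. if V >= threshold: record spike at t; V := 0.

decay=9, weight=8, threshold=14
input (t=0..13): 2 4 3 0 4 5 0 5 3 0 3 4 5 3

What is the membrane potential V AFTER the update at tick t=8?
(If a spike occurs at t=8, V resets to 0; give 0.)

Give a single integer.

Answer: 0

Derivation:
t=0: input=2 -> V=0 FIRE
t=1: input=4 -> V=0 FIRE
t=2: input=3 -> V=0 FIRE
t=3: input=0 -> V=0
t=4: input=4 -> V=0 FIRE
t=5: input=5 -> V=0 FIRE
t=6: input=0 -> V=0
t=7: input=5 -> V=0 FIRE
t=8: input=3 -> V=0 FIRE
t=9: input=0 -> V=0
t=10: input=3 -> V=0 FIRE
t=11: input=4 -> V=0 FIRE
t=12: input=5 -> V=0 FIRE
t=13: input=3 -> V=0 FIRE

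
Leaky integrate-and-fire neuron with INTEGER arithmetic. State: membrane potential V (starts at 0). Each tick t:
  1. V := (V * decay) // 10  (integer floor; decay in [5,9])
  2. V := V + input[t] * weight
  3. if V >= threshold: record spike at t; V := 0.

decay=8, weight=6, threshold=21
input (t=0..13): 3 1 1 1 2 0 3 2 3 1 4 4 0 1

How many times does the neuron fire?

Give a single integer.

Answer: 5

Derivation:
t=0: input=3 -> V=18
t=1: input=1 -> V=20
t=2: input=1 -> V=0 FIRE
t=3: input=1 -> V=6
t=4: input=2 -> V=16
t=5: input=0 -> V=12
t=6: input=3 -> V=0 FIRE
t=7: input=2 -> V=12
t=8: input=3 -> V=0 FIRE
t=9: input=1 -> V=6
t=10: input=4 -> V=0 FIRE
t=11: input=4 -> V=0 FIRE
t=12: input=0 -> V=0
t=13: input=1 -> V=6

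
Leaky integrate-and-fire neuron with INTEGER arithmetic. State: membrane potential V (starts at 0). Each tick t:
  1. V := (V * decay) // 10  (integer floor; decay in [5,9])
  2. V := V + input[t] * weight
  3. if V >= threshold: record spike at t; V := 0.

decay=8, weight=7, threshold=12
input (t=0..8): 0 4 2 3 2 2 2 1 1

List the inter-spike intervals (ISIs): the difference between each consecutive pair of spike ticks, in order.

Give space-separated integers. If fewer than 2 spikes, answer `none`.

t=0: input=0 -> V=0
t=1: input=4 -> V=0 FIRE
t=2: input=2 -> V=0 FIRE
t=3: input=3 -> V=0 FIRE
t=4: input=2 -> V=0 FIRE
t=5: input=2 -> V=0 FIRE
t=6: input=2 -> V=0 FIRE
t=7: input=1 -> V=7
t=8: input=1 -> V=0 FIRE

Answer: 1 1 1 1 1 2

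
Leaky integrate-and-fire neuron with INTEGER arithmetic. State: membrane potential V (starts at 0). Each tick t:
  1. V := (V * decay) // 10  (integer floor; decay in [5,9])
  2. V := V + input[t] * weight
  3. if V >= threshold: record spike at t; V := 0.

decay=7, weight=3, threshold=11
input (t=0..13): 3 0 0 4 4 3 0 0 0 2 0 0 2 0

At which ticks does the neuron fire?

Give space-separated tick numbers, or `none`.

t=0: input=3 -> V=9
t=1: input=0 -> V=6
t=2: input=0 -> V=4
t=3: input=4 -> V=0 FIRE
t=4: input=4 -> V=0 FIRE
t=5: input=3 -> V=9
t=6: input=0 -> V=6
t=7: input=0 -> V=4
t=8: input=0 -> V=2
t=9: input=2 -> V=7
t=10: input=0 -> V=4
t=11: input=0 -> V=2
t=12: input=2 -> V=7
t=13: input=0 -> V=4

Answer: 3 4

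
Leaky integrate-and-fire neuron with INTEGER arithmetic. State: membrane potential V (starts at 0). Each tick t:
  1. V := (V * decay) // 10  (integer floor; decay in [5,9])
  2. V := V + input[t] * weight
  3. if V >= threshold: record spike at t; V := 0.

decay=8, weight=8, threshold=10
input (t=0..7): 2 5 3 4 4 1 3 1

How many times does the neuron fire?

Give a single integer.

t=0: input=2 -> V=0 FIRE
t=1: input=5 -> V=0 FIRE
t=2: input=3 -> V=0 FIRE
t=3: input=4 -> V=0 FIRE
t=4: input=4 -> V=0 FIRE
t=5: input=1 -> V=8
t=6: input=3 -> V=0 FIRE
t=7: input=1 -> V=8

Answer: 6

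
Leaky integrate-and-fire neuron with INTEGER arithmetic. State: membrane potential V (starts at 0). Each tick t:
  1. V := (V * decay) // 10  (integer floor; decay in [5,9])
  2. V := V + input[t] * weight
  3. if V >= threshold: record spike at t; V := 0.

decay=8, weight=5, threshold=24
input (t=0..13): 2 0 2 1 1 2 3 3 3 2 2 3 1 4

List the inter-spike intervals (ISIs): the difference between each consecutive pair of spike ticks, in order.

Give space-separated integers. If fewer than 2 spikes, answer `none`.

t=0: input=2 -> V=10
t=1: input=0 -> V=8
t=2: input=2 -> V=16
t=3: input=1 -> V=17
t=4: input=1 -> V=18
t=5: input=2 -> V=0 FIRE
t=6: input=3 -> V=15
t=7: input=3 -> V=0 FIRE
t=8: input=3 -> V=15
t=9: input=2 -> V=22
t=10: input=2 -> V=0 FIRE
t=11: input=3 -> V=15
t=12: input=1 -> V=17
t=13: input=4 -> V=0 FIRE

Answer: 2 3 3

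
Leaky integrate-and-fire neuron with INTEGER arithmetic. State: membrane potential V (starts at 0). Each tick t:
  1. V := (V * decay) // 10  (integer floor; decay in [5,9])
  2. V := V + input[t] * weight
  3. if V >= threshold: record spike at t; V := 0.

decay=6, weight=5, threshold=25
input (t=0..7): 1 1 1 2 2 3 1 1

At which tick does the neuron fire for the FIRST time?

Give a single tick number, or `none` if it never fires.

Answer: 5

Derivation:
t=0: input=1 -> V=5
t=1: input=1 -> V=8
t=2: input=1 -> V=9
t=3: input=2 -> V=15
t=4: input=2 -> V=19
t=5: input=3 -> V=0 FIRE
t=6: input=1 -> V=5
t=7: input=1 -> V=8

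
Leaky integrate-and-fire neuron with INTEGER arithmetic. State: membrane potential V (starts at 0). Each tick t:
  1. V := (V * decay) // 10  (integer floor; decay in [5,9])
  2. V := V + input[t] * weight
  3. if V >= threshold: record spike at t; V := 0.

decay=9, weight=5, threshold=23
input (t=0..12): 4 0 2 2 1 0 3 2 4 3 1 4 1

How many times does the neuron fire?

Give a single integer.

Answer: 4

Derivation:
t=0: input=4 -> V=20
t=1: input=0 -> V=18
t=2: input=2 -> V=0 FIRE
t=3: input=2 -> V=10
t=4: input=1 -> V=14
t=5: input=0 -> V=12
t=6: input=3 -> V=0 FIRE
t=7: input=2 -> V=10
t=8: input=4 -> V=0 FIRE
t=9: input=3 -> V=15
t=10: input=1 -> V=18
t=11: input=4 -> V=0 FIRE
t=12: input=1 -> V=5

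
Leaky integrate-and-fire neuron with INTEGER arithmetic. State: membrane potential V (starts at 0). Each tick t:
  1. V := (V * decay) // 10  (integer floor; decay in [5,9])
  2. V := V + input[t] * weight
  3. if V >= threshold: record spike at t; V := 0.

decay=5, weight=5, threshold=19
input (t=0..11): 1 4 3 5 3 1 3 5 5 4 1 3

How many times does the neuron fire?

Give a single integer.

t=0: input=1 -> V=5
t=1: input=4 -> V=0 FIRE
t=2: input=3 -> V=15
t=3: input=5 -> V=0 FIRE
t=4: input=3 -> V=15
t=5: input=1 -> V=12
t=6: input=3 -> V=0 FIRE
t=7: input=5 -> V=0 FIRE
t=8: input=5 -> V=0 FIRE
t=9: input=4 -> V=0 FIRE
t=10: input=1 -> V=5
t=11: input=3 -> V=17

Answer: 6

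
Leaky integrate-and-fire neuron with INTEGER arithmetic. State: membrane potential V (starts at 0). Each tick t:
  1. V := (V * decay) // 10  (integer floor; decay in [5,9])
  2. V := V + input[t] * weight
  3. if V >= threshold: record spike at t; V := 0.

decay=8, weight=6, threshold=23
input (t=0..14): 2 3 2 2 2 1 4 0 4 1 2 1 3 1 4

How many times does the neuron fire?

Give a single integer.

Answer: 6

Derivation:
t=0: input=2 -> V=12
t=1: input=3 -> V=0 FIRE
t=2: input=2 -> V=12
t=3: input=2 -> V=21
t=4: input=2 -> V=0 FIRE
t=5: input=1 -> V=6
t=6: input=4 -> V=0 FIRE
t=7: input=0 -> V=0
t=8: input=4 -> V=0 FIRE
t=9: input=1 -> V=6
t=10: input=2 -> V=16
t=11: input=1 -> V=18
t=12: input=3 -> V=0 FIRE
t=13: input=1 -> V=6
t=14: input=4 -> V=0 FIRE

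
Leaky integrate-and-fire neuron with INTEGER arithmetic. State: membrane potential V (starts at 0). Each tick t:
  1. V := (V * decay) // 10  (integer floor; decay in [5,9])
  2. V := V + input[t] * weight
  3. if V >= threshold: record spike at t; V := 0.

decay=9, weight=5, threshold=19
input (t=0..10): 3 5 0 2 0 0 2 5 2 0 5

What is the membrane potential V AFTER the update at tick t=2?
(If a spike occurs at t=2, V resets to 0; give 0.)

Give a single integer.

t=0: input=3 -> V=15
t=1: input=5 -> V=0 FIRE
t=2: input=0 -> V=0
t=3: input=2 -> V=10
t=4: input=0 -> V=9
t=5: input=0 -> V=8
t=6: input=2 -> V=17
t=7: input=5 -> V=0 FIRE
t=8: input=2 -> V=10
t=9: input=0 -> V=9
t=10: input=5 -> V=0 FIRE

Answer: 0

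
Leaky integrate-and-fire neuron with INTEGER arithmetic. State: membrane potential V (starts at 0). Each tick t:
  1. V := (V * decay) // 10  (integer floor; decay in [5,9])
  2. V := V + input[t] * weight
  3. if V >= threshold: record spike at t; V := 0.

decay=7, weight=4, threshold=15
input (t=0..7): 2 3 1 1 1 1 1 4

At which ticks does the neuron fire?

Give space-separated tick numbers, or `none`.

t=0: input=2 -> V=8
t=1: input=3 -> V=0 FIRE
t=2: input=1 -> V=4
t=3: input=1 -> V=6
t=4: input=1 -> V=8
t=5: input=1 -> V=9
t=6: input=1 -> V=10
t=7: input=4 -> V=0 FIRE

Answer: 1 7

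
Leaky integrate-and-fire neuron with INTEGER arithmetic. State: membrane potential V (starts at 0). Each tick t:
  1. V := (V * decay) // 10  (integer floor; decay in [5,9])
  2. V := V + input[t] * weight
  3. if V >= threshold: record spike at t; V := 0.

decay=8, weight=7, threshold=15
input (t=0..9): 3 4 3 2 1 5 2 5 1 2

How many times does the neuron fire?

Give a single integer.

t=0: input=3 -> V=0 FIRE
t=1: input=4 -> V=0 FIRE
t=2: input=3 -> V=0 FIRE
t=3: input=2 -> V=14
t=4: input=1 -> V=0 FIRE
t=5: input=5 -> V=0 FIRE
t=6: input=2 -> V=14
t=7: input=5 -> V=0 FIRE
t=8: input=1 -> V=7
t=9: input=2 -> V=0 FIRE

Answer: 7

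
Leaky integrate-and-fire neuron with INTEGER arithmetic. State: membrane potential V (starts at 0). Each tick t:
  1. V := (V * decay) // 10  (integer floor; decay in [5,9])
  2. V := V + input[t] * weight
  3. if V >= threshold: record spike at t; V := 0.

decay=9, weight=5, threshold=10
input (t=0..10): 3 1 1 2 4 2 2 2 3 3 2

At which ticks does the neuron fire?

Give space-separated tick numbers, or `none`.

t=0: input=3 -> V=0 FIRE
t=1: input=1 -> V=5
t=2: input=1 -> V=9
t=3: input=2 -> V=0 FIRE
t=4: input=4 -> V=0 FIRE
t=5: input=2 -> V=0 FIRE
t=6: input=2 -> V=0 FIRE
t=7: input=2 -> V=0 FIRE
t=8: input=3 -> V=0 FIRE
t=9: input=3 -> V=0 FIRE
t=10: input=2 -> V=0 FIRE

Answer: 0 3 4 5 6 7 8 9 10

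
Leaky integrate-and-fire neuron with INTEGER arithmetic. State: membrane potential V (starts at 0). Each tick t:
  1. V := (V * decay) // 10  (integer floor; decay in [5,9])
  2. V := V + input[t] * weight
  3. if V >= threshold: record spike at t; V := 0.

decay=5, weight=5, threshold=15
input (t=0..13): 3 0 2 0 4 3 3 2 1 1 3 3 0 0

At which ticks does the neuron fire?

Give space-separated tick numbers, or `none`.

Answer: 0 4 5 6 10 11

Derivation:
t=0: input=3 -> V=0 FIRE
t=1: input=0 -> V=0
t=2: input=2 -> V=10
t=3: input=0 -> V=5
t=4: input=4 -> V=0 FIRE
t=5: input=3 -> V=0 FIRE
t=6: input=3 -> V=0 FIRE
t=7: input=2 -> V=10
t=8: input=1 -> V=10
t=9: input=1 -> V=10
t=10: input=3 -> V=0 FIRE
t=11: input=3 -> V=0 FIRE
t=12: input=0 -> V=0
t=13: input=0 -> V=0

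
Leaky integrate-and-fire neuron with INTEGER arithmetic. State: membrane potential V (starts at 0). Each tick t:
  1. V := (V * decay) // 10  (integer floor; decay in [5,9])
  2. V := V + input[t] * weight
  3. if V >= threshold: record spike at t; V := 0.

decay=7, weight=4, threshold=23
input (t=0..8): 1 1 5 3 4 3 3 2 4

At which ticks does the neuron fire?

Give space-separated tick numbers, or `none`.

Answer: 2 4 8

Derivation:
t=0: input=1 -> V=4
t=1: input=1 -> V=6
t=2: input=5 -> V=0 FIRE
t=3: input=3 -> V=12
t=4: input=4 -> V=0 FIRE
t=5: input=3 -> V=12
t=6: input=3 -> V=20
t=7: input=2 -> V=22
t=8: input=4 -> V=0 FIRE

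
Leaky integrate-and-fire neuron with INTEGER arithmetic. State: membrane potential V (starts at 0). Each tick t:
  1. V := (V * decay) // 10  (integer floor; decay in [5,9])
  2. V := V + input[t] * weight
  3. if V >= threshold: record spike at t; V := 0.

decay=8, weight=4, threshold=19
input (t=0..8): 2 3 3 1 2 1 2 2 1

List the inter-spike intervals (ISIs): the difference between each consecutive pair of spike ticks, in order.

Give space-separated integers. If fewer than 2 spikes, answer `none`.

Answer: 5

Derivation:
t=0: input=2 -> V=8
t=1: input=3 -> V=18
t=2: input=3 -> V=0 FIRE
t=3: input=1 -> V=4
t=4: input=2 -> V=11
t=5: input=1 -> V=12
t=6: input=2 -> V=17
t=7: input=2 -> V=0 FIRE
t=8: input=1 -> V=4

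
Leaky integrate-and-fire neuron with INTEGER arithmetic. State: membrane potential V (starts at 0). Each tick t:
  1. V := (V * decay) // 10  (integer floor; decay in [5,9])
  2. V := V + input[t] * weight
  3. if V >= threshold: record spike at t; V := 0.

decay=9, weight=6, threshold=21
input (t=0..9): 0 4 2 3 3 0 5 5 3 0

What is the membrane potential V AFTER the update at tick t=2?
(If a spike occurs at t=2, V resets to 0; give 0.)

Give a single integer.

t=0: input=0 -> V=0
t=1: input=4 -> V=0 FIRE
t=2: input=2 -> V=12
t=3: input=3 -> V=0 FIRE
t=4: input=3 -> V=18
t=5: input=0 -> V=16
t=6: input=5 -> V=0 FIRE
t=7: input=5 -> V=0 FIRE
t=8: input=3 -> V=18
t=9: input=0 -> V=16

Answer: 12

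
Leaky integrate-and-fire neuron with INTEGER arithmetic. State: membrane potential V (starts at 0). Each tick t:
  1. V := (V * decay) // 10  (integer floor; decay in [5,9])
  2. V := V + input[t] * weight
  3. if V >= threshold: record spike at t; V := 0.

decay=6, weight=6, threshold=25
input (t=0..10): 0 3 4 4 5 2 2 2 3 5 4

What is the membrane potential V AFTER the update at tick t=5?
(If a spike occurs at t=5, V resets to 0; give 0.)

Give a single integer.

Answer: 12

Derivation:
t=0: input=0 -> V=0
t=1: input=3 -> V=18
t=2: input=4 -> V=0 FIRE
t=3: input=4 -> V=24
t=4: input=5 -> V=0 FIRE
t=5: input=2 -> V=12
t=6: input=2 -> V=19
t=7: input=2 -> V=23
t=8: input=3 -> V=0 FIRE
t=9: input=5 -> V=0 FIRE
t=10: input=4 -> V=24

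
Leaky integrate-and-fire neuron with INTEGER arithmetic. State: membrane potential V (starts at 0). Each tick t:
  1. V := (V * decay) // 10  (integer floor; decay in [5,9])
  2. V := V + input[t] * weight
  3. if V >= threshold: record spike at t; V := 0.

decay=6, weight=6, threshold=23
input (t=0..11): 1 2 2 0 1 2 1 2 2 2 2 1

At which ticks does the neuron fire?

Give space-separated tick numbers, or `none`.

t=0: input=1 -> V=6
t=1: input=2 -> V=15
t=2: input=2 -> V=21
t=3: input=0 -> V=12
t=4: input=1 -> V=13
t=5: input=2 -> V=19
t=6: input=1 -> V=17
t=7: input=2 -> V=22
t=8: input=2 -> V=0 FIRE
t=9: input=2 -> V=12
t=10: input=2 -> V=19
t=11: input=1 -> V=17

Answer: 8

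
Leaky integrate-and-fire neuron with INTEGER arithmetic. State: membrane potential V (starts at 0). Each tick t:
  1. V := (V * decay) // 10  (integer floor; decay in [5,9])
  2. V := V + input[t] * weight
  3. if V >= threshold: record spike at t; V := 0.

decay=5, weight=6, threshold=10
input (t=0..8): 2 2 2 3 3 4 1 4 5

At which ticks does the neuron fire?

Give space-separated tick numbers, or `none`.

Answer: 0 1 2 3 4 5 7 8

Derivation:
t=0: input=2 -> V=0 FIRE
t=1: input=2 -> V=0 FIRE
t=2: input=2 -> V=0 FIRE
t=3: input=3 -> V=0 FIRE
t=4: input=3 -> V=0 FIRE
t=5: input=4 -> V=0 FIRE
t=6: input=1 -> V=6
t=7: input=4 -> V=0 FIRE
t=8: input=5 -> V=0 FIRE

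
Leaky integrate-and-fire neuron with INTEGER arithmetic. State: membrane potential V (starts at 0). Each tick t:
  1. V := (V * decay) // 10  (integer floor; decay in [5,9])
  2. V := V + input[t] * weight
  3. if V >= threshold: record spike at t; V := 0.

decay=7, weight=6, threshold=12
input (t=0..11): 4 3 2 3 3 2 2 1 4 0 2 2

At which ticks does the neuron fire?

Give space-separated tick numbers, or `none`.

t=0: input=4 -> V=0 FIRE
t=1: input=3 -> V=0 FIRE
t=2: input=2 -> V=0 FIRE
t=3: input=3 -> V=0 FIRE
t=4: input=3 -> V=0 FIRE
t=5: input=2 -> V=0 FIRE
t=6: input=2 -> V=0 FIRE
t=7: input=1 -> V=6
t=8: input=4 -> V=0 FIRE
t=9: input=0 -> V=0
t=10: input=2 -> V=0 FIRE
t=11: input=2 -> V=0 FIRE

Answer: 0 1 2 3 4 5 6 8 10 11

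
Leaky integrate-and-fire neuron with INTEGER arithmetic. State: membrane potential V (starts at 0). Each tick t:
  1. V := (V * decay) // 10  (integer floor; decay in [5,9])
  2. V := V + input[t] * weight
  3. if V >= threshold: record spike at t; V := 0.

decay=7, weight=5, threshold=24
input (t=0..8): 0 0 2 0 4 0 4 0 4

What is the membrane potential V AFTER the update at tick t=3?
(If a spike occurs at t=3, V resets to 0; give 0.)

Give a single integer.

t=0: input=0 -> V=0
t=1: input=0 -> V=0
t=2: input=2 -> V=10
t=3: input=0 -> V=7
t=4: input=4 -> V=0 FIRE
t=5: input=0 -> V=0
t=6: input=4 -> V=20
t=7: input=0 -> V=14
t=8: input=4 -> V=0 FIRE

Answer: 7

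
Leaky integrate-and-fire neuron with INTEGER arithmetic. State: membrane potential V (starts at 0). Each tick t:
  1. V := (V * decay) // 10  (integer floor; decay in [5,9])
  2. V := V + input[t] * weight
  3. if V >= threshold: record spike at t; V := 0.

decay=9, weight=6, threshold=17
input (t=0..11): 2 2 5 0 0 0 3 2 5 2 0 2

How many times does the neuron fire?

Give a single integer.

t=0: input=2 -> V=12
t=1: input=2 -> V=0 FIRE
t=2: input=5 -> V=0 FIRE
t=3: input=0 -> V=0
t=4: input=0 -> V=0
t=5: input=0 -> V=0
t=6: input=3 -> V=0 FIRE
t=7: input=2 -> V=12
t=8: input=5 -> V=0 FIRE
t=9: input=2 -> V=12
t=10: input=0 -> V=10
t=11: input=2 -> V=0 FIRE

Answer: 5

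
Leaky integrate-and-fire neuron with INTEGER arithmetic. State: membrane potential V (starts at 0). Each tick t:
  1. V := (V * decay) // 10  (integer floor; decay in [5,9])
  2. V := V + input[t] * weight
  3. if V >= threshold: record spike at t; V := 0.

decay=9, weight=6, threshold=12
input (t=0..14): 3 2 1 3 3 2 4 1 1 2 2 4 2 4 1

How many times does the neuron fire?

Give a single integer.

t=0: input=3 -> V=0 FIRE
t=1: input=2 -> V=0 FIRE
t=2: input=1 -> V=6
t=3: input=3 -> V=0 FIRE
t=4: input=3 -> V=0 FIRE
t=5: input=2 -> V=0 FIRE
t=6: input=4 -> V=0 FIRE
t=7: input=1 -> V=6
t=8: input=1 -> V=11
t=9: input=2 -> V=0 FIRE
t=10: input=2 -> V=0 FIRE
t=11: input=4 -> V=0 FIRE
t=12: input=2 -> V=0 FIRE
t=13: input=4 -> V=0 FIRE
t=14: input=1 -> V=6

Answer: 11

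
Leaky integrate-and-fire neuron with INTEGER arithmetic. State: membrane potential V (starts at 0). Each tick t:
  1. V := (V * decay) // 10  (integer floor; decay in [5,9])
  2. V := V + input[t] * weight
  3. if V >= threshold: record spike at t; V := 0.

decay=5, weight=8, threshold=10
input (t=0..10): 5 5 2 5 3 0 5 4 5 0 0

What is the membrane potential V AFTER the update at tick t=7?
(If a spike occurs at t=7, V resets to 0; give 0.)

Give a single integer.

Answer: 0

Derivation:
t=0: input=5 -> V=0 FIRE
t=1: input=5 -> V=0 FIRE
t=2: input=2 -> V=0 FIRE
t=3: input=5 -> V=0 FIRE
t=4: input=3 -> V=0 FIRE
t=5: input=0 -> V=0
t=6: input=5 -> V=0 FIRE
t=7: input=4 -> V=0 FIRE
t=8: input=5 -> V=0 FIRE
t=9: input=0 -> V=0
t=10: input=0 -> V=0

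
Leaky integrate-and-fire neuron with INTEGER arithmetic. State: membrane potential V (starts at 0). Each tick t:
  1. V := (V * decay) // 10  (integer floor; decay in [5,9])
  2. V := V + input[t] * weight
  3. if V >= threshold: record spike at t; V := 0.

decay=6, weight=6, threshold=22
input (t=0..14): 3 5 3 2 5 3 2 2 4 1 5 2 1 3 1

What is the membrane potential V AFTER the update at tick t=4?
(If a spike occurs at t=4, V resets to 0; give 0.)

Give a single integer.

t=0: input=3 -> V=18
t=1: input=5 -> V=0 FIRE
t=2: input=3 -> V=18
t=3: input=2 -> V=0 FIRE
t=4: input=5 -> V=0 FIRE
t=5: input=3 -> V=18
t=6: input=2 -> V=0 FIRE
t=7: input=2 -> V=12
t=8: input=4 -> V=0 FIRE
t=9: input=1 -> V=6
t=10: input=5 -> V=0 FIRE
t=11: input=2 -> V=12
t=12: input=1 -> V=13
t=13: input=3 -> V=0 FIRE
t=14: input=1 -> V=6

Answer: 0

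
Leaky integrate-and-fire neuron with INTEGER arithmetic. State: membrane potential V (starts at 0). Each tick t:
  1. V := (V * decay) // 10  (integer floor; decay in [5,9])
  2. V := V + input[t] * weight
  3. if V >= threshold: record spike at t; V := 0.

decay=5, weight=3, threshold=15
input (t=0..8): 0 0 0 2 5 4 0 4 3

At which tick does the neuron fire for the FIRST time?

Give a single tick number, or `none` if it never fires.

Answer: 4

Derivation:
t=0: input=0 -> V=0
t=1: input=0 -> V=0
t=2: input=0 -> V=0
t=3: input=2 -> V=6
t=4: input=5 -> V=0 FIRE
t=5: input=4 -> V=12
t=6: input=0 -> V=6
t=7: input=4 -> V=0 FIRE
t=8: input=3 -> V=9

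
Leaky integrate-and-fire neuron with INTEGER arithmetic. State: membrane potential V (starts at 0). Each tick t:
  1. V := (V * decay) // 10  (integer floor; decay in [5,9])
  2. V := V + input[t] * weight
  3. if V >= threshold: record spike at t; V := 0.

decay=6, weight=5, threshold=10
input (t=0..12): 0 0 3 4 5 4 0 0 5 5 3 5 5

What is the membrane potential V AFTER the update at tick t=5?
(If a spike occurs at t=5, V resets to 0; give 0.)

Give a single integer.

t=0: input=0 -> V=0
t=1: input=0 -> V=0
t=2: input=3 -> V=0 FIRE
t=3: input=4 -> V=0 FIRE
t=4: input=5 -> V=0 FIRE
t=5: input=4 -> V=0 FIRE
t=6: input=0 -> V=0
t=7: input=0 -> V=0
t=8: input=5 -> V=0 FIRE
t=9: input=5 -> V=0 FIRE
t=10: input=3 -> V=0 FIRE
t=11: input=5 -> V=0 FIRE
t=12: input=5 -> V=0 FIRE

Answer: 0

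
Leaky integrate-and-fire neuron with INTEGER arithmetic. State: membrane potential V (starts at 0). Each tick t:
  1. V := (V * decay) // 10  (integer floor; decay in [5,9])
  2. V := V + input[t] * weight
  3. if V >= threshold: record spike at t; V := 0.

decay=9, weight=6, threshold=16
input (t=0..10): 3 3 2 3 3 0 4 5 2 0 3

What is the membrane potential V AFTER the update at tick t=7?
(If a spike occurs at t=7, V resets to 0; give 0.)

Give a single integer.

Answer: 0

Derivation:
t=0: input=3 -> V=0 FIRE
t=1: input=3 -> V=0 FIRE
t=2: input=2 -> V=12
t=3: input=3 -> V=0 FIRE
t=4: input=3 -> V=0 FIRE
t=5: input=0 -> V=0
t=6: input=4 -> V=0 FIRE
t=7: input=5 -> V=0 FIRE
t=8: input=2 -> V=12
t=9: input=0 -> V=10
t=10: input=3 -> V=0 FIRE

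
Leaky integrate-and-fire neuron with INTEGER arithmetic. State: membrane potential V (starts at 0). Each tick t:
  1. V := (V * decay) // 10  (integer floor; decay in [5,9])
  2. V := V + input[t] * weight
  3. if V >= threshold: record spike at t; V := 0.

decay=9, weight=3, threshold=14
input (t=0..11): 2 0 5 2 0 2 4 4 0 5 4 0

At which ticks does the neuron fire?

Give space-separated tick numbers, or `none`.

Answer: 2 6 9

Derivation:
t=0: input=2 -> V=6
t=1: input=0 -> V=5
t=2: input=5 -> V=0 FIRE
t=3: input=2 -> V=6
t=4: input=0 -> V=5
t=5: input=2 -> V=10
t=6: input=4 -> V=0 FIRE
t=7: input=4 -> V=12
t=8: input=0 -> V=10
t=9: input=5 -> V=0 FIRE
t=10: input=4 -> V=12
t=11: input=0 -> V=10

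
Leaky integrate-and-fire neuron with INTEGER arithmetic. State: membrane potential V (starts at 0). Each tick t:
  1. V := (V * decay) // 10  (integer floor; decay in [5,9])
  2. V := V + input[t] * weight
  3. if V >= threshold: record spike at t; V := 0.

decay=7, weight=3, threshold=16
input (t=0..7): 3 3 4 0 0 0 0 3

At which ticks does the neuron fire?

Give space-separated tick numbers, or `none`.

t=0: input=3 -> V=9
t=1: input=3 -> V=15
t=2: input=4 -> V=0 FIRE
t=3: input=0 -> V=0
t=4: input=0 -> V=0
t=5: input=0 -> V=0
t=6: input=0 -> V=0
t=7: input=3 -> V=9

Answer: 2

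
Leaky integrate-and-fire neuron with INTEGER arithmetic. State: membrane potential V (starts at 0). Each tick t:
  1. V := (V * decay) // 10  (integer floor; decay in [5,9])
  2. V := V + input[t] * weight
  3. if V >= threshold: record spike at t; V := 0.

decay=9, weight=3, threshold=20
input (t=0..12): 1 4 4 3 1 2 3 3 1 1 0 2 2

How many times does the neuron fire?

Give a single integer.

t=0: input=1 -> V=3
t=1: input=4 -> V=14
t=2: input=4 -> V=0 FIRE
t=3: input=3 -> V=9
t=4: input=1 -> V=11
t=5: input=2 -> V=15
t=6: input=3 -> V=0 FIRE
t=7: input=3 -> V=9
t=8: input=1 -> V=11
t=9: input=1 -> V=12
t=10: input=0 -> V=10
t=11: input=2 -> V=15
t=12: input=2 -> V=19

Answer: 2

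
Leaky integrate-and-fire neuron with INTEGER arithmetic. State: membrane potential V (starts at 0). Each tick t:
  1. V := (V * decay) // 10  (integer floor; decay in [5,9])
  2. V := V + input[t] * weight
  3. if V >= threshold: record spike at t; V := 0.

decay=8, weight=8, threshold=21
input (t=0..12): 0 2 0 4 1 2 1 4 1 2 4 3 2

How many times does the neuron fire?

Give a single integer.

t=0: input=0 -> V=0
t=1: input=2 -> V=16
t=2: input=0 -> V=12
t=3: input=4 -> V=0 FIRE
t=4: input=1 -> V=8
t=5: input=2 -> V=0 FIRE
t=6: input=1 -> V=8
t=7: input=4 -> V=0 FIRE
t=8: input=1 -> V=8
t=9: input=2 -> V=0 FIRE
t=10: input=4 -> V=0 FIRE
t=11: input=3 -> V=0 FIRE
t=12: input=2 -> V=16

Answer: 6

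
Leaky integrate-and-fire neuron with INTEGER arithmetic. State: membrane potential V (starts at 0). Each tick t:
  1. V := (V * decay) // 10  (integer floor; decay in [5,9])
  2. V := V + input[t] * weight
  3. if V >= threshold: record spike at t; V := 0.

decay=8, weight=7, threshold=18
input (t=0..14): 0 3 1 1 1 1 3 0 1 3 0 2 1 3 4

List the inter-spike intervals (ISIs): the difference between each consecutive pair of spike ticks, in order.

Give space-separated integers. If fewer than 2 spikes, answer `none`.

Answer: 4 1 3 3 1 1

Derivation:
t=0: input=0 -> V=0
t=1: input=3 -> V=0 FIRE
t=2: input=1 -> V=7
t=3: input=1 -> V=12
t=4: input=1 -> V=16
t=5: input=1 -> V=0 FIRE
t=6: input=3 -> V=0 FIRE
t=7: input=0 -> V=0
t=8: input=1 -> V=7
t=9: input=3 -> V=0 FIRE
t=10: input=0 -> V=0
t=11: input=2 -> V=14
t=12: input=1 -> V=0 FIRE
t=13: input=3 -> V=0 FIRE
t=14: input=4 -> V=0 FIRE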